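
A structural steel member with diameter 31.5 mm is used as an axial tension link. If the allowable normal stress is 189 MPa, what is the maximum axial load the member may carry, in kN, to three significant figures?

147 kN

A = 779.3 mm².
P_max = σ_allow · A = 189 · 779.3 = 147300 N = 147.3 kN.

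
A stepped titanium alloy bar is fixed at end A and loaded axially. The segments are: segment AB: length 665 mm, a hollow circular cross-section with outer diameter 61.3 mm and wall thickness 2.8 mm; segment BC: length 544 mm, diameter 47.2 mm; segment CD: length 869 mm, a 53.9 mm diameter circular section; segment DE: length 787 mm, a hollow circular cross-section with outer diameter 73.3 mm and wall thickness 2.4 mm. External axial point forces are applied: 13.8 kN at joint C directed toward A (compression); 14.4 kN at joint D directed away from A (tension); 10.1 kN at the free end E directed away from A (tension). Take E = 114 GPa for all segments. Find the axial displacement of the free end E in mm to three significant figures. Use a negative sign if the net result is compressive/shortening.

0.363 mm

Internal axial forces (sectioning from the free end, tension +): N_DE = 10.1 kN, N_CD = 24.5 kN, N_BC = 10.7 kN, N_AB = 10.7 kN.
A_AB = 514.6 mm².
A_BC = 1750 mm².
A_CD = 2282 mm².
A_DE = 534.6 mm².
δ_AB = 10700·665/(514.6·114000) = 0.1213 mm
δ_BC = 10700·544/(1750·114000) = 0.02918 mm
δ_CD = 24500·869/(2282·114000) = 0.08185 mm
δ_DE = 10100·787/(534.6·114000) = 0.1304 mm
δ = Σδ_i = 0.3628 mm.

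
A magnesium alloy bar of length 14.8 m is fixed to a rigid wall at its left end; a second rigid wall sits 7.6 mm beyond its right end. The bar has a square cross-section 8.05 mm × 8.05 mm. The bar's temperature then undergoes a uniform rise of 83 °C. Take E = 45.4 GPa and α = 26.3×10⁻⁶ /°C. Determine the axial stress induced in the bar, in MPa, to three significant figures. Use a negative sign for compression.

-75.8 MPa

Free thermal expansion αLΔT = 26.3e-6 · 14800 · 83 = 32.31 mm.
The walls engage after the gap closes; constrained expansion = 32.31 − 7.6 = 24.71 mm.
The walls impose strain ε = −(24.71)/14800 = -1.6694e-03; σ = Eε = 45400 · -1.6694e-03 = -75.79 MPa.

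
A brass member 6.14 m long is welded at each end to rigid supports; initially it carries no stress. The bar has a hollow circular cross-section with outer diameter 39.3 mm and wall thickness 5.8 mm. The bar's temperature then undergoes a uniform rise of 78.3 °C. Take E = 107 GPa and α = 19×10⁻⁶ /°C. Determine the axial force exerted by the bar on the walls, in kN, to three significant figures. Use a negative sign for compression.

Free thermal expansion αLΔT = 19e-6 · 6140 · 78.3 = 9.134 mm.
The walls impose strain ε = −(9.134)/6140 = -1.4877e-03; σ = Eε = 107000 · -1.4877e-03 = -159.2 MPa.
Wall reaction R = σ·A = -159.2·610.4 = -97170 N = -97.17 kN.

-97.2 kN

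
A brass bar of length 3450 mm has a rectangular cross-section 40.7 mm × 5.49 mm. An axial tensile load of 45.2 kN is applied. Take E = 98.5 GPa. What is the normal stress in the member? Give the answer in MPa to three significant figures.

202 MPa

A = 223.4 mm².
σ = N/A = 45200/223.4 = 202.3 MPa.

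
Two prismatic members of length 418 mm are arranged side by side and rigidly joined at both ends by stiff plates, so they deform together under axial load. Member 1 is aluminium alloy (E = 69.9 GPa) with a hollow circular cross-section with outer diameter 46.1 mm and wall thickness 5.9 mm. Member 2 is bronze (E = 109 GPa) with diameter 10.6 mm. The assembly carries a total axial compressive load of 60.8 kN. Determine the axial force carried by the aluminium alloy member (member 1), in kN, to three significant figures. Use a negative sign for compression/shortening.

-51.3 kN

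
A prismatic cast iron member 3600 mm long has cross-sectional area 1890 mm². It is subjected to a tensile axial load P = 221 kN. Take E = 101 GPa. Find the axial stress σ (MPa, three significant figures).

σ = N/A = 221000/1890 = 116.9 MPa.

117 MPa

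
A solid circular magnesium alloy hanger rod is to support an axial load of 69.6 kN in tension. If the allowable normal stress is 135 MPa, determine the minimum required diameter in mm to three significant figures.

Required area A ≥ P/σ_allow = 69600/135 = 515.6 mm².
For a solid circular section, d ≥ √(4A/π) = 25.62 mm.

25.6 mm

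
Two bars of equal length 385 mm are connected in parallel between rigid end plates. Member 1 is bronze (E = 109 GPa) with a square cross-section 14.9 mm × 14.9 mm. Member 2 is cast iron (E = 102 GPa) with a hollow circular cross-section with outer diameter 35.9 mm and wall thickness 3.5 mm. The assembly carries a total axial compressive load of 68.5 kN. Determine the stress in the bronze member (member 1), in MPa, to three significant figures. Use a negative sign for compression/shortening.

-123 MPa

A_1 = 222 mm².
A_2 = 356.3 mm².
Equal strain + equilibrium ⇒ each member carries load in proportion to AE: A₁E₁ = 24200000 N, A₂E₂ = 36340000 N, ΣAE = 60540000 N.
σ₁ = P·E₁/ΣAE = -68500·109000/60540000 = -123.3 MPa.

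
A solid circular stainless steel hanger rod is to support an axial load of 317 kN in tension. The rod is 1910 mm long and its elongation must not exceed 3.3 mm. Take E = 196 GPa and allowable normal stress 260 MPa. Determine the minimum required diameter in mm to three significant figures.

39.4 mm

Required area A ≥ P/σ_allow = 317000/260 = 1219 mm².
For a solid circular section, d ≥ √(4A/π) = 39.4 mm.
Elongation limit: A ≥ PL/(Eδ_allow) = 317000·1910/(196000·3.3) = 936.1 mm² ⇒ d ≥ 34.52 mm.
The stress limit governs.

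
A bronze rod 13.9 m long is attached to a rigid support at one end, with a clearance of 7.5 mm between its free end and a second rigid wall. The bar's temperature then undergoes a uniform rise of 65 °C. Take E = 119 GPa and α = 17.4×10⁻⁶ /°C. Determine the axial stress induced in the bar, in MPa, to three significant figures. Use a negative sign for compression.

-70.4 MPa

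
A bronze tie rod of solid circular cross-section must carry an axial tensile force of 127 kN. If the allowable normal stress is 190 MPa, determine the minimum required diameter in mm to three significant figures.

Required area A ≥ P/σ_allow = 127000/190 = 668.4 mm².
For a solid circular section, d ≥ √(4A/π) = 29.17 mm.

29.2 mm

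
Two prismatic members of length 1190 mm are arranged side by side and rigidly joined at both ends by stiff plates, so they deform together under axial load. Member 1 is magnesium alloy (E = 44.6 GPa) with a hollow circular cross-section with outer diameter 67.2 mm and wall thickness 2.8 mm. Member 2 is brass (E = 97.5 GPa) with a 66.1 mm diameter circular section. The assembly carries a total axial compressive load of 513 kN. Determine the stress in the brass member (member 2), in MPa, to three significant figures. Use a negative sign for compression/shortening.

A_1 = 566.5 mm².
A_2 = 3432 mm².
Equal strain + equilibrium ⇒ each member carries load in proportion to AE: A₁E₁ = 25270000 N, A₂E₂ = 334600000 N, ΣAE = 359800000 N.
σ₂ = P·E₂/ΣAE = -513000·97500/359800000 = -139 MPa.

-139 MPa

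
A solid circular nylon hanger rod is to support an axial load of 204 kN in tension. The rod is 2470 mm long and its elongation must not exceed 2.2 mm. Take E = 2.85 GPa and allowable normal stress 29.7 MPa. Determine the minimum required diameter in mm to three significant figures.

Required area A ≥ P/σ_allow = 204000/29.7 = 6869 mm².
For a solid circular section, d ≥ √(4A/π) = 93.52 mm.
Elongation limit: A ≥ PL/(Eδ_allow) = 204000·2470/(2850·2.2) = 80360 mm² ⇒ d ≥ 319.9 mm.
The elongation limit governs.

320 mm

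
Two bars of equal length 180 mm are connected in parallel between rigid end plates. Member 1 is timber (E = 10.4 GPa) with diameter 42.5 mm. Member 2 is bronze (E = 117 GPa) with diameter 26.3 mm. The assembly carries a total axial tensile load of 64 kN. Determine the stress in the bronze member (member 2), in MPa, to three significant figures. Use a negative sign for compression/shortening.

95.6 MPa

A_1 = 1419 mm².
A_2 = 543.3 mm².
Equal strain + equilibrium ⇒ each member carries load in proportion to AE: A₁E₁ = 14750000 N, A₂E₂ = 63560000 N, ΣAE = 78310000 N.
σ₂ = P·E₂/ΣAE = 64000·117000/78310000 = 95.61 MPa.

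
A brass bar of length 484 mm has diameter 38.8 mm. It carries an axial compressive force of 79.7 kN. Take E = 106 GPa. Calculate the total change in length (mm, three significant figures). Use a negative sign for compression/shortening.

A = 1182 mm².
δ_mech = NL/(AE) = -79700·484/(1182·106000) = -0.3078 mm.

-0.308 mm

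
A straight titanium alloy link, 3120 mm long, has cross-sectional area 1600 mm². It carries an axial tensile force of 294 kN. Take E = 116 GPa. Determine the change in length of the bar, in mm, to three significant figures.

δ_mech = NL/(AE) = 294000·3120/(1600·116000) = 4.942 mm.

4.94 mm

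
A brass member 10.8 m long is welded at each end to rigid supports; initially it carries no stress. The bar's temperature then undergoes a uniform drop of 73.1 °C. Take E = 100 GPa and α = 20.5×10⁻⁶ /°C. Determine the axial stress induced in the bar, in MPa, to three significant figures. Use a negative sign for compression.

Free thermal expansion αLΔT = 20.5e-6 · 10800 · -73.1 = -16.18 mm.
The walls impose strain ε = −(-16.18)/10800 = 1.4985e-03; σ = Eε = 100000 · 1.4985e-03 = 149.9 MPa.

150 MPa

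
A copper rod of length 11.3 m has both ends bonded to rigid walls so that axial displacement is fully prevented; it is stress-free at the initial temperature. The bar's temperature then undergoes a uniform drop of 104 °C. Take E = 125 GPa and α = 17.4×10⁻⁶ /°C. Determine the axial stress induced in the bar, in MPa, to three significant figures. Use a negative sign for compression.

226 MPa

Free thermal expansion αLΔT = 17.4e-6 · 11300 · -104 = -20.45 mm.
The walls impose strain ε = −(-20.45)/11300 = 1.8096e-03; σ = Eε = 125000 · 1.8096e-03 = 226.2 MPa.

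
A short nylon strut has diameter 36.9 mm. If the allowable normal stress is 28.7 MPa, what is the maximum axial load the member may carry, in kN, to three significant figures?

30.7 kN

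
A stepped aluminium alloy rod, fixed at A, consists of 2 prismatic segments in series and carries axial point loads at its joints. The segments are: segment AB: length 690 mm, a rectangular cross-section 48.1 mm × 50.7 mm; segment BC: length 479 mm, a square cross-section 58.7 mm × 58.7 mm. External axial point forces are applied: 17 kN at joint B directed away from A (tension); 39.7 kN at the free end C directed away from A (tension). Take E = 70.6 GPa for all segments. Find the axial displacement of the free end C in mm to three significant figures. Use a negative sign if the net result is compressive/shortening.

Internal axial forces (sectioning from the free end, tension +): N_BC = 39.7 kN, N_AB = 56.7 kN.
A_AB = 2439 mm².
A_BC = 3446 mm².
δ_AB = 56700·690/(2439·70600) = 0.2272 mm
δ_BC = 39700·479/(3446·70600) = 0.07817 mm
δ = Σδ_i = 0.3054 mm.

0.305 mm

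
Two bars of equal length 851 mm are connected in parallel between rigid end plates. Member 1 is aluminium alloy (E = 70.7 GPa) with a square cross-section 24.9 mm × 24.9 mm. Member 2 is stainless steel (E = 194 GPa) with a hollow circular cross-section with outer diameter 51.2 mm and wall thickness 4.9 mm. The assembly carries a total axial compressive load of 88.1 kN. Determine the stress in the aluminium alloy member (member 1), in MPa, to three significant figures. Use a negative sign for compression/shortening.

A_1 = 620 mm².
A_2 = 712.7 mm².
Equal strain + equilibrium ⇒ each member carries load in proportion to AE: A₁E₁ = 43830000 N, A₂E₂ = 138300000 N, ΣAE = 182100000 N.
σ₁ = P·E₁/ΣAE = -88100·70700/182100000 = -34.2 MPa.

-34.2 MPa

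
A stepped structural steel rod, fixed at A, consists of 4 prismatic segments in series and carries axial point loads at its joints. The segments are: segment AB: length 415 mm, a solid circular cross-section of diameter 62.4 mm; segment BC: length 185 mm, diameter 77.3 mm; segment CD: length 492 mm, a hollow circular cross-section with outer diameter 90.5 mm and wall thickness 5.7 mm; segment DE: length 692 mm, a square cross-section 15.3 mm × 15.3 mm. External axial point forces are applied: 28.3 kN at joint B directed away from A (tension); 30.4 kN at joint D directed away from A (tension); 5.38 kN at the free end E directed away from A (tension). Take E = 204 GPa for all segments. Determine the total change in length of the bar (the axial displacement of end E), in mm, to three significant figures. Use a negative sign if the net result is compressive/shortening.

0.184 mm

Internal axial forces (sectioning from the free end, tension +): N_DE = 5.38 kN, N_CD = 35.78 kN, N_BC = 35.78 kN, N_AB = 64.08 kN.
A_AB = 3058 mm².
A_BC = 4693 mm².
A_CD = 1519 mm².
A_DE = 234.1 mm².
δ_AB = 64080·415/(3058·204000) = 0.04263 mm
δ_BC = 35780·185/(4693·204000) = 0.006914 mm
δ_CD = 35780·492/(1519·204000) = 0.05683 mm
δ_DE = 5380·692/(234.1·204000) = 0.07796 mm
δ = Σδ_i = 0.1843 mm.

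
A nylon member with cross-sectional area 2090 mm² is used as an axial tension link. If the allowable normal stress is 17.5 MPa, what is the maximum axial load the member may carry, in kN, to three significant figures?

36.6 kN

P_max = σ_allow · A = 17.5 · 2090 = 36580 N = 36.58 kN.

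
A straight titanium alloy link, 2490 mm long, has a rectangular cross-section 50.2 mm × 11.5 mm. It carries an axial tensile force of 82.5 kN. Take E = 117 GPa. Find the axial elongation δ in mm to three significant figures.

3.04 mm

A = 577.3 mm².
δ_mech = NL/(AE) = 82500·2490/(577.3·117000) = 3.041 mm.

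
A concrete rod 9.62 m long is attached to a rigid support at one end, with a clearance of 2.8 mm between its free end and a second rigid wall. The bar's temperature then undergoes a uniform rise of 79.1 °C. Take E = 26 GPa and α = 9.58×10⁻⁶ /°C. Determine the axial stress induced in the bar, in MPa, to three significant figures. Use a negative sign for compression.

-12.1 MPa

Free thermal expansion αLΔT = 9.58e-6 · 9620 · 79.1 = 7.29 mm.
The walls engage after the gap closes; constrained expansion = 7.29 − 2.8 = 4.49 mm.
The walls impose strain ε = −(4.49)/9620 = -4.6672e-04; σ = Eε = 26000 · -4.6672e-04 = -12.13 MPa.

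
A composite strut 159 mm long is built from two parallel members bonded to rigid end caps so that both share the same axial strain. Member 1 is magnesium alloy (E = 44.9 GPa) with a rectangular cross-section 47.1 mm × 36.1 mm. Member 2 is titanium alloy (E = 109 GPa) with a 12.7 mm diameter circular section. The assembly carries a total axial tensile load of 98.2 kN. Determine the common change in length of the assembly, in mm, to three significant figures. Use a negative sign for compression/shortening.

0.173 mm

A_1 = 1700 mm².
A_2 = 126.7 mm².
Equal strain + equilibrium ⇒ each member carries load in proportion to AE: A₁E₁ = 76340000 N, A₂E₂ = 13810000 N, ΣAE = 90150000 N.
δ = PL/ΣAE = 98200·159/90150000 = 0.1732 mm.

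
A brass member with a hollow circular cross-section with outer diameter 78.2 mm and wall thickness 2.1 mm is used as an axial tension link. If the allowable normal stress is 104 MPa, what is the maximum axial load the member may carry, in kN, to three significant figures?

52.2 kN

A = 502.1 mm².
P_max = σ_allow · A = 104 · 502.1 = 52210 N = 52.21 kN.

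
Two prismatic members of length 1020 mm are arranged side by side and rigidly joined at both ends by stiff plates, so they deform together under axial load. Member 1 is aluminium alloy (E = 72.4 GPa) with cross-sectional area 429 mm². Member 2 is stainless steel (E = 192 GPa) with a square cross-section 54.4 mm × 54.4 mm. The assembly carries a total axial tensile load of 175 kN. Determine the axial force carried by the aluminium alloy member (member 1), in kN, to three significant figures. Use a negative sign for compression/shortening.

9.07 kN

A_2 = 2959 mm².
Equal strain + equilibrium ⇒ each member carries load in proportion to AE: A₁E₁ = 31060000 N, A₂E₂ = 568200000 N, ΣAE = 599300000 N.
F₁ = P·A₁E₁/ΣAE = 175000·31060000/599300000 = 9070 N.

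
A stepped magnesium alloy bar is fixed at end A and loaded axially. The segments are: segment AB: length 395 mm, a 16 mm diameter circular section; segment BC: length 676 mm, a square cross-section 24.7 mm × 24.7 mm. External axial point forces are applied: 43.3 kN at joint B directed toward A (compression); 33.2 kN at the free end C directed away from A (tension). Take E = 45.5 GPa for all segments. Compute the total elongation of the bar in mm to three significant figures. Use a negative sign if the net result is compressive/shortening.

0.372 mm

Internal axial forces (sectioning from the free end, tension +): N_BC = 33.2 kN, N_AB = -10.1 kN.
A_AB = 201.1 mm².
A_BC = 610.1 mm².
δ_AB = -10100·395/(201.1·45500) = -0.4361 mm
δ_BC = 33200·676/(610.1·45500) = 0.8085 mm
δ = Σδ_i = 0.3724 mm.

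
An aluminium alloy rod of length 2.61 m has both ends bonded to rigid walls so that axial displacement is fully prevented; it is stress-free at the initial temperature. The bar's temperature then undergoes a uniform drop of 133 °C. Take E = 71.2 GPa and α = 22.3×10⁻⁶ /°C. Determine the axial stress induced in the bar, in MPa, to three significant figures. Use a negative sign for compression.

211 MPa

Free thermal expansion αLΔT = 22.3e-6 · 2610 · -133 = -7.741 mm.
The walls impose strain ε = −(-7.741)/2610 = 2.9659e-03; σ = Eε = 71200 · 2.9659e-03 = 211.2 MPa.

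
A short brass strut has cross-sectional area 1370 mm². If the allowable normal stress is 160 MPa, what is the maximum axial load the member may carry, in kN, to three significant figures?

P_max = σ_allow · A = 160 · 1370 = 219200 N = 219.2 kN.

219 kN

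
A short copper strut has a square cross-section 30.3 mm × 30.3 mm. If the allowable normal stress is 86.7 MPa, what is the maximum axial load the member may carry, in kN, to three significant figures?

79.6 kN

A = 918.1 mm².
P_max = σ_allow · A = 86.7 · 918.1 = 79600 N = 79.6 kN.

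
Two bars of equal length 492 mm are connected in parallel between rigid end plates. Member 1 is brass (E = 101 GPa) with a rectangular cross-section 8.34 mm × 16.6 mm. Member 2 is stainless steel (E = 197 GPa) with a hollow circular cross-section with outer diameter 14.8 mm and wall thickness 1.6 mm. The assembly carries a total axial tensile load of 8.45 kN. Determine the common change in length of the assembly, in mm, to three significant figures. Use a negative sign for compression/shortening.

A_1 = 138.4 mm².
A_2 = 66.35 mm².
Equal strain + equilibrium ⇒ each member carries load in proportion to AE: A₁E₁ = 13980000 N, A₂E₂ = 13070000 N, ΣAE = 27050000 N.
δ = PL/ΣAE = 8450·492/27050000 = 0.1537 mm.

0.154 mm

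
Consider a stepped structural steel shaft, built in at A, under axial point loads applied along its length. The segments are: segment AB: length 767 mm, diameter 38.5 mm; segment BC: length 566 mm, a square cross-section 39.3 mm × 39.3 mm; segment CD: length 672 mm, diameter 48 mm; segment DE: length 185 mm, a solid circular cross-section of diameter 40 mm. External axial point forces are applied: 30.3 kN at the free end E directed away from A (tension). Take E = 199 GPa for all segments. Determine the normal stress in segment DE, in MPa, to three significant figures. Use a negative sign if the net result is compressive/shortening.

24.1 MPa

Internal axial forces (sectioning from the free end, tension +): N_DE = 30.3 kN, N_CD = 30.3 kN, N_BC = 30.3 kN, N_AB = 30.3 kN.
A_DE = 1257 mm².
σ_DE = N_DE/A_DE = 30300/1257 = 24.11 MPa.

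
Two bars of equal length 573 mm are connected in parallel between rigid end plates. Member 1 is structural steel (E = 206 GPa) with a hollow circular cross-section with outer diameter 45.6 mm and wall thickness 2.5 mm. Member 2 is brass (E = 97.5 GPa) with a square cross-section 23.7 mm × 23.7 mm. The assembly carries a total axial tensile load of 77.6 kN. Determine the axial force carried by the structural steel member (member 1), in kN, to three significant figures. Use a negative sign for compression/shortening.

A_1 = 338.5 mm².
A_2 = 561.7 mm².
Equal strain + equilibrium ⇒ each member carries load in proportion to AE: A₁E₁ = 69730000 N, A₂E₂ = 54760000 N, ΣAE = 124500000 N.
F₁ = P·A₁E₁/ΣAE = 77600·69730000/124500000 = 43460 N.

43.5 kN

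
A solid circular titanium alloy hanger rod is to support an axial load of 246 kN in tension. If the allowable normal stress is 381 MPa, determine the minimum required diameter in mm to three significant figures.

Required area A ≥ P/σ_allow = 246000/381 = 645.7 mm².
For a solid circular section, d ≥ √(4A/π) = 28.67 mm.

28.7 mm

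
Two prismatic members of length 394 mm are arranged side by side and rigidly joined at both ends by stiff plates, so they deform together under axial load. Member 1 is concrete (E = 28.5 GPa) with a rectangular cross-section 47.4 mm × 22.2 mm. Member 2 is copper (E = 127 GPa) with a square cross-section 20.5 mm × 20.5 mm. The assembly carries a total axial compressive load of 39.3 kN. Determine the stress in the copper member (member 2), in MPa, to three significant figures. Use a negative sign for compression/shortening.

A_1 = 1052 mm².
A_2 = 420.2 mm².
Equal strain + equilibrium ⇒ each member carries load in proportion to AE: A₁E₁ = 29990000 N, A₂E₂ = 53370000 N, ΣAE = 83360000 N.
σ₂ = P·E₂/ΣAE = -39300·127000/83360000 = -59.87 MPa.

-59.9 MPa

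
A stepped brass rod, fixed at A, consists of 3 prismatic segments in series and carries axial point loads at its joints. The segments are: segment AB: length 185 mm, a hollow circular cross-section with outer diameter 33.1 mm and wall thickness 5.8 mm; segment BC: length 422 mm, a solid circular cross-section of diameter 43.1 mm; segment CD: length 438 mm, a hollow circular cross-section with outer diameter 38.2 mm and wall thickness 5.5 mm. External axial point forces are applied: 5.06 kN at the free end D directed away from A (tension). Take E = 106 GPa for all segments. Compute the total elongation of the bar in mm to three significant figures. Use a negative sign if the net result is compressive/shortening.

0.0686 mm

Internal axial forces (sectioning from the free end, tension +): N_CD = 5.06 kN, N_BC = 5.06 kN, N_AB = 5.06 kN.
A_AB = 497.4 mm².
A_BC = 1459 mm².
A_CD = 565 mm².
δ_AB = 5060·185/(497.4·106000) = 0.01775 mm
δ_BC = 5060·422/(1459·106000) = 0.01381 mm
δ_CD = 5060·438/(565·106000) = 0.037 mm
δ = Σδ_i = 0.06857 mm.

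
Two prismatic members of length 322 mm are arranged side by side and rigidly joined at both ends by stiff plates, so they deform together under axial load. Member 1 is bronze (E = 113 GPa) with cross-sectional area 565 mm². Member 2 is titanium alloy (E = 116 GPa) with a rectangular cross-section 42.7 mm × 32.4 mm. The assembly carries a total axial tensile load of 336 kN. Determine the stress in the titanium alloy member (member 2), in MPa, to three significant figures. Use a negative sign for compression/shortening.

174 MPa

A_2 = 1383 mm².
Equal strain + equilibrium ⇒ each member carries load in proportion to AE: A₁E₁ = 63840000 N, A₂E₂ = 160500000 N, ΣAE = 224300000 N.
σ₂ = P·E₂/ΣAE = 336000·116000/224300000 = 173.7 MPa.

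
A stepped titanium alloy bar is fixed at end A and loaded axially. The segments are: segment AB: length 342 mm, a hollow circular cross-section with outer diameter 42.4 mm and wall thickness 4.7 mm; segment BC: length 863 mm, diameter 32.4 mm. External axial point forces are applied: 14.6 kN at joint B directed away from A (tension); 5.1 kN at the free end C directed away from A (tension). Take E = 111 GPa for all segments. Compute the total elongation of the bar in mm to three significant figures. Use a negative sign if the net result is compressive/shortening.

0.157 mm

Internal axial forces (sectioning from the free end, tension +): N_BC = 5.1 kN, N_AB = 19.7 kN.
A_AB = 556.7 mm².
A_BC = 824.5 mm².
δ_AB = 19700·342/(556.7·111000) = 0.109 mm
δ_BC = 5100·863/(824.5·111000) = 0.04809 mm
δ = Σδ_i = 0.1571 mm.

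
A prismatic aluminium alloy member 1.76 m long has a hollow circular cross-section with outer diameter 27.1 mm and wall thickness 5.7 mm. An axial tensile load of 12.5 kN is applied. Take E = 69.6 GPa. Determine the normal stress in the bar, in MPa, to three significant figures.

A = 383.2 mm².
σ = N/A = 12500/383.2 = 32.62 MPa.

32.6 MPa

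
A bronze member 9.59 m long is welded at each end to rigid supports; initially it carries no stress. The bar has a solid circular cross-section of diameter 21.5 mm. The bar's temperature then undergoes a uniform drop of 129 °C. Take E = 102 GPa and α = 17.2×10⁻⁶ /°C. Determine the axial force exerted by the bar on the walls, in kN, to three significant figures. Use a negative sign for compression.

82.2 kN

Free thermal expansion αLΔT = 17.2e-6 · 9590 · -129 = -21.28 mm.
The walls impose strain ε = −(-21.28)/9590 = 2.2188e-03; σ = Eε = 102000 · 2.2188e-03 = 226.3 MPa.
Wall reaction R = σ·A = 226.3·363.1 = 82160 N = 82.16 kN.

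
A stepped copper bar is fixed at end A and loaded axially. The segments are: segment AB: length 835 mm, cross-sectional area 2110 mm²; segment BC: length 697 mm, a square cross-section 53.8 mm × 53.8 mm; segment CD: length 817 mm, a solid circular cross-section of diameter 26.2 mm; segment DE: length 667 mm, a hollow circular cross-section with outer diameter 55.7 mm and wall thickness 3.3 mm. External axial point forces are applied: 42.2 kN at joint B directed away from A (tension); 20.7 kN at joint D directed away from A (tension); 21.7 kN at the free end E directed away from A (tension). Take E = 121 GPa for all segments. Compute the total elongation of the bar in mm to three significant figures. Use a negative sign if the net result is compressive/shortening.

Internal axial forces (sectioning from the free end, tension +): N_DE = 21.7 kN, N_CD = 42.4 kN, N_BC = 42.4 kN, N_AB = 84.6 kN.
A_BC = 2894 mm².
A_CD = 539.1 mm².
A_DE = 543.2 mm².
δ_AB = 84600·835/(2110·121000) = 0.2767 mm
δ_BC = 42400·697/(2894·121000) = 0.08438 mm
δ_CD = 42400·817/(539.1·121000) = 0.531 mm
δ_DE = 21700·667/(543.2·121000) = 0.2202 mm
δ = Σδ_i = 1.112 mm.

1.11 mm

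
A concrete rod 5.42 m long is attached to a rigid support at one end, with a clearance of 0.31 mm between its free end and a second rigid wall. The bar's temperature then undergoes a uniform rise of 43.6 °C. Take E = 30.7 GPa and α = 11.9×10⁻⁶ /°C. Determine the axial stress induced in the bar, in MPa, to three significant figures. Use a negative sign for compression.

-14.2 MPa

Free thermal expansion αLΔT = 11.9e-6 · 5420 · 43.6 = 2.812 mm.
The walls engage after the gap closes; constrained expansion = 2.812 − 0.31 = 2.502 mm.
The walls impose strain ε = −(2.502)/5420 = -4.6164e-04; σ = Eε = 30700 · -4.6164e-04 = -14.17 MPa.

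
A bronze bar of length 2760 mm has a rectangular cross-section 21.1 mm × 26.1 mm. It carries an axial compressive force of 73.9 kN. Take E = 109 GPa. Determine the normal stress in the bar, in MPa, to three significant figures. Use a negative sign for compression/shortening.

-134 MPa

A = 550.7 mm².
σ = N/A = -73900/550.7 = -134.2 MPa.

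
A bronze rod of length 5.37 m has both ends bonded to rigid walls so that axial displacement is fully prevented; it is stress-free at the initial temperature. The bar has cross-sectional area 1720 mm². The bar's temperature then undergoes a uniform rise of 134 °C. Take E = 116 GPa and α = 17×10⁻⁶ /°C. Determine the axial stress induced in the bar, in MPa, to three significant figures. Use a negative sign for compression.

Free thermal expansion αLΔT = 17e-6 · 5370 · 134 = 12.23 mm.
The walls impose strain ε = −(12.23)/5370 = -2.2780e-03; σ = Eε = 116000 · -2.2780e-03 = -264.2 MPa.

-264 MPa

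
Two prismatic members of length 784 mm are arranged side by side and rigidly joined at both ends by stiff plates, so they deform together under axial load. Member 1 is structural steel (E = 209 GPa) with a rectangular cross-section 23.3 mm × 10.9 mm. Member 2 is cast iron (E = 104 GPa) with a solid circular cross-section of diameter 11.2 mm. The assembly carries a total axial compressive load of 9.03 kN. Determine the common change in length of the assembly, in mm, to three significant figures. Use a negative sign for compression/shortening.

A_1 = 254 mm².
A_2 = 98.52 mm².
Equal strain + equilibrium ⇒ each member carries load in proportion to AE: A₁E₁ = 53080000 N, A₂E₂ = 10250000 N, ΣAE = 63330000 N.
δ = PL/ΣAE = -9030·784/63330000 = -0.1118 mm.

-0.112 mm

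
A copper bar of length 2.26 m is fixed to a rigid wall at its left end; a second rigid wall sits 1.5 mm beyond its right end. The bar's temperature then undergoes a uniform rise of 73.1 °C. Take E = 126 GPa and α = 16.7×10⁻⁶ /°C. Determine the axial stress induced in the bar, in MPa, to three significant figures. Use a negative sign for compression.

Free thermal expansion αLΔT = 16.7e-6 · 2260 · 73.1 = 2.759 mm.
The walls engage after the gap closes; constrained expansion = 2.759 − 1.5 = 1.259 mm.
The walls impose strain ε = −(1.259)/2260 = -5.5705e-04; σ = Eε = 126000 · -5.5705e-04 = -70.19 MPa.

-70.2 MPa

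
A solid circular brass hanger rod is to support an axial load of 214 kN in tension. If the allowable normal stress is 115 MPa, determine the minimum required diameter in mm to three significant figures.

Required area A ≥ P/σ_allow = 214000/115 = 1861 mm².
For a solid circular section, d ≥ √(4A/π) = 48.68 mm.

48.7 mm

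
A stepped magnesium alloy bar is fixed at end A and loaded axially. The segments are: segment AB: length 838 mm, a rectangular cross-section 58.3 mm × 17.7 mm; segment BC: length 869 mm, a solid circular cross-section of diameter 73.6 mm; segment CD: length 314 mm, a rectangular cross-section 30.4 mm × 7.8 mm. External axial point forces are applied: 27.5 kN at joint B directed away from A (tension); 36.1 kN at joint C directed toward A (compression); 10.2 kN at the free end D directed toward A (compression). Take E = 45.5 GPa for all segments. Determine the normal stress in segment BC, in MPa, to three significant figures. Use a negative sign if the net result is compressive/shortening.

-10.9 MPa

Internal axial forces (sectioning from the free end, tension +): N_CD = -10.2 kN, N_BC = -46.3 kN, N_AB = -18.8 kN.
A_BC = 4254 mm².
σ_BC = N_BC/A_BC = -46300/4254 = -10.88 MPa.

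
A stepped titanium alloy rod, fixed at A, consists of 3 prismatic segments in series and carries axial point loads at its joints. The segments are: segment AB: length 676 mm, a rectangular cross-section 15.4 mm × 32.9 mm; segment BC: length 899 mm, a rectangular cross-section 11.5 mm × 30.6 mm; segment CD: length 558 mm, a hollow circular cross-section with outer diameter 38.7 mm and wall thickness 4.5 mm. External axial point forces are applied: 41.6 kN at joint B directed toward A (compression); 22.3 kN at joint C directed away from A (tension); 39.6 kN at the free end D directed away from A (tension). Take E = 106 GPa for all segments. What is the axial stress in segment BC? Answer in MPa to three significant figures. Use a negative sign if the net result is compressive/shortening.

176 MPa

Internal axial forces (sectioning from the free end, tension +): N_CD = 39.6 kN, N_BC = 61.9 kN, N_AB = 20.3 kN.
A_BC = 351.9 mm².
σ_BC = N_BC/A_BC = 61900/351.9 = 175.9 MPa.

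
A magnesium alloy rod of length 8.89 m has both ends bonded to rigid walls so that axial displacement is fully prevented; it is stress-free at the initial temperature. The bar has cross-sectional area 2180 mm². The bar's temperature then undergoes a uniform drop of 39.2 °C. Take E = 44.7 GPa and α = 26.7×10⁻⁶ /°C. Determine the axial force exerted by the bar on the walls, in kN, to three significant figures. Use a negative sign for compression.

102 kN

Free thermal expansion αLΔT = 26.7e-6 · 8890 · -39.2 = -9.305 mm.
The walls impose strain ε = −(-9.305)/8890 = 1.0466e-03; σ = Eε = 44700 · 1.0466e-03 = 46.78 MPa.
Wall reaction R = σ·A = 46.78·2180 = 102000 N = 102 kN.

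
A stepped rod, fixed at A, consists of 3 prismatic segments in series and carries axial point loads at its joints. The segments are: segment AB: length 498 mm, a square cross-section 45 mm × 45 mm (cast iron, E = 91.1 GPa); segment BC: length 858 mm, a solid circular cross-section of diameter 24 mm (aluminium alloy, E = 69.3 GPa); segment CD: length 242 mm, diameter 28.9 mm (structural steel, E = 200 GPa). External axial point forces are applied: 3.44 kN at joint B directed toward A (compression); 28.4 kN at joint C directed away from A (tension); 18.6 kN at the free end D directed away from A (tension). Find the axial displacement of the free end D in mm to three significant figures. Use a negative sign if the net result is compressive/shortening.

Internal axial forces (sectioning from the free end, tension +): N_CD = 18.6 kN, N_BC = 47 kN, N_AB = 43.56 kN.
A_AB = 2025 mm².
A_BC = 452.4 mm².
A_CD = 656 mm².
δ_AB = 43560·498/(2025·91100) = 0.1176 mm
δ_BC = 47000·858/(452.4·69300) = 1.286 mm
δ_CD = 18600·242/(656·200000) = 0.03431 mm
δ = Σδ_i = 1.438 mm.

1.44 mm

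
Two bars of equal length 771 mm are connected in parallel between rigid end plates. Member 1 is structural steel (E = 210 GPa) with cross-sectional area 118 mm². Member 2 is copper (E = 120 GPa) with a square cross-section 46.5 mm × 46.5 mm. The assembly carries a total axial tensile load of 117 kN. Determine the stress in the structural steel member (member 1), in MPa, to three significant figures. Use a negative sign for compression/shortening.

A_2 = 2162 mm².
Equal strain + equilibrium ⇒ each member carries load in proportion to AE: A₁E₁ = 24780000 N, A₂E₂ = 259500000 N, ΣAE = 284200000 N.
σ₁ = P·E₁/ΣAE = 117000·210000/284200000 = 86.44 MPa.

86.4 MPa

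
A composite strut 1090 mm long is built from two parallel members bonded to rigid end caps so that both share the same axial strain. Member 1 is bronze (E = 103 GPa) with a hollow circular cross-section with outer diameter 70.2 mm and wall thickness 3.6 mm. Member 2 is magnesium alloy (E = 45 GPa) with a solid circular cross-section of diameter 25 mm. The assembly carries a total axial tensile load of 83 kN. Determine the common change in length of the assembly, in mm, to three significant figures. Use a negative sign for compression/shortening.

0.908 mm

A_1 = 753.2 mm².
A_2 = 490.9 mm².
Equal strain + equilibrium ⇒ each member carries load in proportion to AE: A₁E₁ = 77580000 N, A₂E₂ = 22090000 N, ΣAE = 99670000 N.
δ = PL/ΣAE = 83000·1090/99670000 = 0.9077 mm.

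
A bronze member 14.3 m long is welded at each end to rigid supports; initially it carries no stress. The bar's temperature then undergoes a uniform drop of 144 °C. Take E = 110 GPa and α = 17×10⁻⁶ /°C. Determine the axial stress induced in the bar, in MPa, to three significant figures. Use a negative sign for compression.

269 MPa

Free thermal expansion αLΔT = 17e-6 · 14300 · -144 = -35.01 mm.
The walls impose strain ε = −(-35.01)/14300 = 2.4480e-03; σ = Eε = 110000 · 2.4480e-03 = 269.3 MPa.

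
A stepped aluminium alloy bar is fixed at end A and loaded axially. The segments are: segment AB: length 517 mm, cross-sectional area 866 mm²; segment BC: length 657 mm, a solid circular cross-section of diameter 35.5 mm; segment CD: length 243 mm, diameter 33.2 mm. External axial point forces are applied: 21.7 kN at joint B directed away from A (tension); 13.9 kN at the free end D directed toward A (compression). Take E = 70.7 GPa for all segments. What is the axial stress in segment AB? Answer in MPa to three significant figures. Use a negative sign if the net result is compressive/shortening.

9.01 MPa

Internal axial forces (sectioning from the free end, tension +): N_CD = -13.9 kN, N_BC = -13.9 kN, N_AB = 7.8 kN.
σ_AB = N_AB/A_AB = 7800/866 = 9.007 MPa.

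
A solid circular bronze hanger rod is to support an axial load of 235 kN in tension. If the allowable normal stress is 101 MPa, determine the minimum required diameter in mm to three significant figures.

54.4 mm

Required area A ≥ P/σ_allow = 235000/101 = 2327 mm².
For a solid circular section, d ≥ √(4A/π) = 54.43 mm.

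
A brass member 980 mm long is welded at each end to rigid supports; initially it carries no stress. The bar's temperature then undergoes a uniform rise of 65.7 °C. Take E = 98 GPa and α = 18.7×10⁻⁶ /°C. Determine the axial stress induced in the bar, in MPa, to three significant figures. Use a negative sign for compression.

-120 MPa

Free thermal expansion αLΔT = 18.7e-6 · 980 · 65.7 = 1.204 mm.
The walls impose strain ε = −(1.204)/980 = -1.2286e-03; σ = Eε = 98000 · -1.2286e-03 = -120.4 MPa.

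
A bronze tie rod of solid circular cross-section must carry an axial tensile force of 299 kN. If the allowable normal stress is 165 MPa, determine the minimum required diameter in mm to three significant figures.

48.0 mm

Required area A ≥ P/σ_allow = 299000/165 = 1812 mm².
For a solid circular section, d ≥ √(4A/π) = 48.03 mm.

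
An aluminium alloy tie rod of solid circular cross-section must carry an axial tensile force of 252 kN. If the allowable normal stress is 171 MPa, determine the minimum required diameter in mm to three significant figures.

Required area A ≥ P/σ_allow = 252000/171 = 1474 mm².
For a solid circular section, d ≥ √(4A/π) = 43.32 mm.

43.3 mm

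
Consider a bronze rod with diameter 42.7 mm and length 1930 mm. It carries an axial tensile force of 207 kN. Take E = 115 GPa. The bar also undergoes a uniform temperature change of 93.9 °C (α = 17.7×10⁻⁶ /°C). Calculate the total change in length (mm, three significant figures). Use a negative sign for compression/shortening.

A = 1432 mm².
δ_mech = NL/(AE) = 207000·1930/(1432·115000) = 2.426 mm.
δ_thermal = αLΔT = 17.7e-6·1930·93.9 = 3.208 mm.
δ = δ_mech + δ_thermal = 5.634 mm.

5.63 mm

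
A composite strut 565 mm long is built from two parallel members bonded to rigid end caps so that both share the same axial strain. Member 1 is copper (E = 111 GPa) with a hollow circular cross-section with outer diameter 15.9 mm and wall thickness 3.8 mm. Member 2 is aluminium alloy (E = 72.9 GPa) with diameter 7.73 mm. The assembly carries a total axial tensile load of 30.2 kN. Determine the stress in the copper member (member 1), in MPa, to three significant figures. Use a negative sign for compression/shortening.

A_1 = 144.5 mm².
A_2 = 46.93 mm².
Equal strain + equilibrium ⇒ each member carries load in proportion to AE: A₁E₁ = 16030000 N, A₂E₂ = 3421000 N, ΣAE = 19460000 N.
σ₁ = P·E₁/ΣAE = 30200·111000/19460000 = 172.3 MPa.

172 MPa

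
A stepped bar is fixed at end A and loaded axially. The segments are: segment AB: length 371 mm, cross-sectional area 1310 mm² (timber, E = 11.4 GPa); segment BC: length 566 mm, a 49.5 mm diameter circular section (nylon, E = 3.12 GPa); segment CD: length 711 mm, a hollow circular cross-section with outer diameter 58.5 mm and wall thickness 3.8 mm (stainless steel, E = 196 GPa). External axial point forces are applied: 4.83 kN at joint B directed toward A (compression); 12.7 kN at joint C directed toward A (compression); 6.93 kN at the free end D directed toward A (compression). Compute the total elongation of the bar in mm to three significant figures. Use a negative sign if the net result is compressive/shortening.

-2.50 mm

Internal axial forces (sectioning from the free end, tension +): N_CD = -6.93 kN, N_BC = -19.63 kN, N_AB = -24.46 kN.
A_BC = 1924 mm².
A_CD = 653 mm².
δ_AB = -24460·371/(1310·11400) = -0.6077 mm
δ_BC = -19630·566/(1924·3120) = -1.85 mm
δ_CD = -6930·711/(653·196000) = -0.0385 mm
δ = Σδ_i = -2.497 mm.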